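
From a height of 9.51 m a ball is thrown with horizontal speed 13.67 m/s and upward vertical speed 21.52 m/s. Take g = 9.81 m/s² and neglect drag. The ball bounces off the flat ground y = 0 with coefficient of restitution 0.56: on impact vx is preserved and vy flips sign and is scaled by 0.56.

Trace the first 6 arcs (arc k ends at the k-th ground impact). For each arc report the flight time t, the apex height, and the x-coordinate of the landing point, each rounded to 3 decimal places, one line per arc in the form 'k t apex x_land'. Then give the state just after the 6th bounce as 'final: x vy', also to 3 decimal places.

Arc 1: start y=9.510, vy=21.520 → t=4.792, apex=33.114, x_land=65.506, impact vy=-25.489
  bounce: vy ← 0.56·25.489 = 14.274
Arc 2: start y=0.000, vy=14.274 → t=2.910, apex=10.385, x_land=105.287, impact vy=-14.274
  bounce: vy ← 0.56·14.274 = 7.993
Arc 3: start y=0.000, vy=7.993 → t=1.630, apex=3.257, x_land=127.564, impact vy=-7.993
  bounce: vy ← 0.56·7.993 = 4.476
Arc 4: start y=0.000, vy=4.476 → t=0.913, apex=1.021, x_land=140.039, impact vy=-4.476
  bounce: vy ← 0.56·4.476 = 2.507
Arc 5: start y=0.000, vy=2.507 → t=0.511, apex=0.320, x_land=147.025, impact vy=-2.507
  bounce: vy ← 0.56·2.507 = 1.404
Arc 6: start y=0.000, vy=1.404 → t=0.286, apex=0.100, x_land=150.938, impact vy=-1.404
  bounce: vy ← 0.56·1.404 = 0.786

1 4.792 33.114 65.506
2 2.910 10.385 105.287
3 1.630 3.257 127.564
4 0.913 1.021 140.039
5 0.511 0.320 147.025
6 0.286 0.100 150.938
final: 150.938 0.786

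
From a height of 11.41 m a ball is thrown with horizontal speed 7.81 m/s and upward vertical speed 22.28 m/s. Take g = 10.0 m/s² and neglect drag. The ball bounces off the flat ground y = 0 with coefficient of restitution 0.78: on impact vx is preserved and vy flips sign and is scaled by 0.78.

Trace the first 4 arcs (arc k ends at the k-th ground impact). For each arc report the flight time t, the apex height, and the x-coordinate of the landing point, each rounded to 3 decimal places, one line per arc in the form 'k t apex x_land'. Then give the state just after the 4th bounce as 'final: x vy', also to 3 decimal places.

1 4.920 36.230 38.424
2 4.199 22.042 71.220
3 3.275 13.411 96.801
4 2.555 8.159 116.755
final: 116.755 9.964

Arc 1: start y=11.410, vy=22.280 → t=4.920, apex=36.230, x_land=38.424, impact vy=-26.918
  bounce: vy ← 0.78·26.918 = 20.996
Arc 2: start y=0.000, vy=20.996 → t=4.199, apex=22.042, x_land=71.220, impact vy=-20.996
  bounce: vy ← 0.78·20.996 = 16.377
Arc 3: start y=0.000, vy=16.377 → t=3.275, apex=13.411, x_land=96.801, impact vy=-16.377
  bounce: vy ← 0.78·16.377 = 12.774
Arc 4: start y=0.000, vy=12.774 → t=2.555, apex=8.159, x_land=116.755, impact vy=-12.774
  bounce: vy ← 0.78·12.774 = 9.964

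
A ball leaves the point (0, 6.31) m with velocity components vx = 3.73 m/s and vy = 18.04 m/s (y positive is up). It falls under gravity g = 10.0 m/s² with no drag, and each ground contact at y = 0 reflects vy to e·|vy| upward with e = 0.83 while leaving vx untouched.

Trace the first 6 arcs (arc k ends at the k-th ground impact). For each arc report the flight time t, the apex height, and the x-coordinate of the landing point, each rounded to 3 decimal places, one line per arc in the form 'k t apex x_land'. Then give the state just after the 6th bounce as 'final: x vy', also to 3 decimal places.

1 3.929 22.582 14.656
2 3.528 15.557 27.815
3 2.928 10.717 38.736
4 2.430 7.383 47.801
5 2.017 5.086 55.325
6 1.674 3.504 61.570
final: 61.570 6.948

Arc 1: start y=6.310, vy=18.040 → t=3.929, apex=22.582, x_land=14.656, impact vy=-21.252
  bounce: vy ← 0.83·21.252 = 17.639
Arc 2: start y=0.000, vy=17.639 → t=3.528, apex=15.557, x_land=27.815, impact vy=-17.639
  bounce: vy ← 0.83·17.639 = 14.640
Arc 3: start y=0.000, vy=14.640 → t=2.928, apex=10.717, x_land=38.736, impact vy=-14.640
  bounce: vy ← 0.83·14.640 = 12.152
Arc 4: start y=0.000, vy=12.152 → t=2.430, apex=7.383, x_land=47.801, impact vy=-12.152
  bounce: vy ← 0.83·12.152 = 10.086
Arc 5: start y=0.000, vy=10.086 → t=2.017, apex=5.086, x_land=55.325, impact vy=-10.086
  bounce: vy ← 0.83·10.086 = 8.371
Arc 6: start y=0.000, vy=8.371 → t=1.674, apex=3.504, x_land=61.570, impact vy=-8.371
  bounce: vy ← 0.83·8.371 = 6.948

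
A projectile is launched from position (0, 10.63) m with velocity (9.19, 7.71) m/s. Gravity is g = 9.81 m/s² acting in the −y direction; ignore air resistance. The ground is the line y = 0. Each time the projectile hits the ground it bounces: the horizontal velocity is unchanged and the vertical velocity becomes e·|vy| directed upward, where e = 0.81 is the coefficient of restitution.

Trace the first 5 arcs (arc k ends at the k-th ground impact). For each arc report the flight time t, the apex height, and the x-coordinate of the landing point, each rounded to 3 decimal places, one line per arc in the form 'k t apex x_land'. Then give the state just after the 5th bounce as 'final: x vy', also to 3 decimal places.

1 2.455 13.660 22.559
2 2.703 8.962 47.404
3 2.190 5.880 67.528
4 1.774 3.858 83.828
5 1.437 2.531 97.032
final: 97.032 5.708

Arc 1: start y=10.630, vy=7.710 → t=2.455, apex=13.660, x_land=22.559, impact vy=-16.371
  bounce: vy ← 0.81·16.371 = 13.260
Arc 2: start y=0.000, vy=13.260 → t=2.703, apex=8.962, x_land=47.404, impact vy=-13.260
  bounce: vy ← 0.81·13.260 = 10.741
Arc 3: start y=0.000, vy=10.741 → t=2.190, apex=5.880, x_land=67.528, impact vy=-10.741
  bounce: vy ← 0.81·10.741 = 8.700
Arc 4: start y=0.000, vy=8.700 → t=1.774, apex=3.858, x_land=83.828, impact vy=-8.700
  bounce: vy ← 0.81·8.700 = 7.047
Arc 5: start y=0.000, vy=7.047 → t=1.437, apex=2.531, x_land=97.032, impact vy=-7.047
  bounce: vy ← 0.81·7.047 = 5.708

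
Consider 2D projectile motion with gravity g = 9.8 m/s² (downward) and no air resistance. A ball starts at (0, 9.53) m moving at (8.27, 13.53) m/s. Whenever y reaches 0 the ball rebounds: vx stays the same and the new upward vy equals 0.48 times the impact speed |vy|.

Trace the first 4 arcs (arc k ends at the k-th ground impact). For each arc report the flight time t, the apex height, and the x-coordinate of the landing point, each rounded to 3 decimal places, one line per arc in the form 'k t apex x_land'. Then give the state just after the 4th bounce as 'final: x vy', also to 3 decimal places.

Arc 1: start y=9.530, vy=13.530 → t=3.343, apex=18.870, x_land=27.647, impact vy=-19.231
  bounce: vy ← 0.48·19.231 = 9.231
Arc 2: start y=0.000, vy=9.231 → t=1.884, apex=4.348, x_land=43.226, impact vy=-9.231
  bounce: vy ← 0.48·9.231 = 4.431
Arc 3: start y=0.000, vy=4.431 → t=0.904, apex=1.002, x_land=50.705, impact vy=-4.431
  bounce: vy ← 0.48·4.431 = 2.127
Arc 4: start y=0.000, vy=2.127 → t=0.434, apex=0.231, x_land=54.294, impact vy=-2.127
  bounce: vy ← 0.48·2.127 = 1.021

1 3.343 18.870 27.647
2 1.884 4.348 43.226
3 0.904 1.002 50.705
4 0.434 0.231 54.294
final: 54.294 1.021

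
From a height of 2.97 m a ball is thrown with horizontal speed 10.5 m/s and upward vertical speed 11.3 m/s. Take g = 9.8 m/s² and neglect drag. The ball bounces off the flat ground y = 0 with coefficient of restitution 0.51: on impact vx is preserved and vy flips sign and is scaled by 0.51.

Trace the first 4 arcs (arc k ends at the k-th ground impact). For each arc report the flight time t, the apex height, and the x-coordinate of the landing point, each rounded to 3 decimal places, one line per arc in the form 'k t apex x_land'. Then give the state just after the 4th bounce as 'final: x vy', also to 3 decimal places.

Arc 1: start y=2.970, vy=11.300 → t=2.544, apex=9.485, x_land=26.716, impact vy=-13.635
  bounce: vy ← 0.51·13.635 = 6.954
Arc 2: start y=0.000, vy=6.954 → t=1.419, apex=2.467, x_land=41.616, impact vy=-6.954
  bounce: vy ← 0.51·6.954 = 3.546
Arc 3: start y=0.000, vy=3.546 → t=0.724, apex=0.642, x_land=49.216, impact vy=-3.546
  bounce: vy ← 0.51·3.546 = 1.809
Arc 4: start y=0.000, vy=1.809 → t=0.369, apex=0.167, x_land=53.091, impact vy=-1.809
  bounce: vy ← 0.51·1.809 = 0.922

1 2.544 9.485 26.716
2 1.419 2.467 41.616
3 0.724 0.642 49.216
4 0.369 0.167 53.091
final: 53.091 0.922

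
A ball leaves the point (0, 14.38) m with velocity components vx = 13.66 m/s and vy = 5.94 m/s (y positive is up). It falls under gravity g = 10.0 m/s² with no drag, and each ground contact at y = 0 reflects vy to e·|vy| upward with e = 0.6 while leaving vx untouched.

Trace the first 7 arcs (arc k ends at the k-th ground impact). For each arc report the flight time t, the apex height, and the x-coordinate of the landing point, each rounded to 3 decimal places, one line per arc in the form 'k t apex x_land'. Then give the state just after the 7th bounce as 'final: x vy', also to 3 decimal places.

Arc 1: start y=14.380, vy=5.940 → t=2.391, apex=16.144, x_land=32.660, impact vy=-17.969
  bounce: vy ← 0.6·17.969 = 10.781
Arc 2: start y=0.000, vy=10.781 → t=2.156, apex=5.812, x_land=62.114, impact vy=-10.781
  bounce: vy ← 0.6·10.781 = 6.469
Arc 3: start y=0.000, vy=6.469 → t=1.294, apex=2.092, x_land=79.787, impact vy=-6.469
  bounce: vy ← 0.6·6.469 = 3.881
Arc 4: start y=0.000, vy=3.881 → t=0.776, apex=0.753, x_land=90.391, impact vy=-3.881
  bounce: vy ← 0.6·3.881 = 2.329
Arc 5: start y=0.000, vy=2.329 → t=0.466, apex=0.271, x_land=96.753, impact vy=-2.329
  bounce: vy ← 0.6·2.329 = 1.397
Arc 6: start y=0.000, vy=1.397 → t=0.279, apex=0.098, x_land=100.570, impact vy=-1.397
  bounce: vy ← 0.6·1.397 = 0.838
Arc 7: start y=0.000, vy=0.838 → t=0.168, apex=0.035, x_land=102.861, impact vy=-0.838
  bounce: vy ← 0.6·0.838 = 0.503

1 2.391 16.144 32.660
2 2.156 5.812 62.114
3 1.294 2.092 79.787
4 0.776 0.753 90.391
5 0.466 0.271 96.753
6 0.279 0.098 100.570
7 0.168 0.035 102.861
final: 102.861 0.503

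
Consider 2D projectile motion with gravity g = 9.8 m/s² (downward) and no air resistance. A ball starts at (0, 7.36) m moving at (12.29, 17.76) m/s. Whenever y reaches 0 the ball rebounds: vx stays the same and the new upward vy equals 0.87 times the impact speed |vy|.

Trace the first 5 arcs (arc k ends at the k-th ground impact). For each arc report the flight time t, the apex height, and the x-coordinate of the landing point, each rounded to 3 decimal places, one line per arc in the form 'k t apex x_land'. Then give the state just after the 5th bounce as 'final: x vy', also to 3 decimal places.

1 4.000 23.453 49.160
2 3.807 17.751 95.944
3 3.312 13.436 136.647
4 2.881 10.170 172.058
5 2.507 7.697 202.865
final: 202.865 10.686

Arc 1: start y=7.360, vy=17.760 → t=4.000, apex=23.453, x_land=49.160, impact vy=-21.440
  bounce: vy ← 0.87·21.440 = 18.653
Arc 2: start y=0.000, vy=18.653 → t=3.807, apex=17.751, x_land=95.944, impact vy=-18.653
  bounce: vy ← 0.87·18.653 = 16.228
Arc 3: start y=0.000, vy=16.228 → t=3.312, apex=13.436, x_land=136.647, impact vy=-16.228
  bounce: vy ← 0.87·16.228 = 14.118
Arc 4: start y=0.000, vy=14.118 → t=2.881, apex=10.170, x_land=172.058, impact vy=-14.118
  bounce: vy ← 0.87·14.118 = 12.283
Arc 5: start y=0.000, vy=12.283 → t=2.507, apex=7.697, x_land=202.865, impact vy=-12.283
  bounce: vy ← 0.87·12.283 = 10.686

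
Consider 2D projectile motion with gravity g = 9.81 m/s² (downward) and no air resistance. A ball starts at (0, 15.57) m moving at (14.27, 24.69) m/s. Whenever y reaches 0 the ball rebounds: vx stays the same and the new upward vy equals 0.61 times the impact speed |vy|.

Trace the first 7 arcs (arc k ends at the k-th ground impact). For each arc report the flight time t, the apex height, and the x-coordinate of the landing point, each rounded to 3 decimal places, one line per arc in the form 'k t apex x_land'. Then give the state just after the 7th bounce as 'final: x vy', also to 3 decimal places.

Arc 1: start y=15.570, vy=24.690 → t=5.600, apex=46.640, x_land=79.918, impact vy=-30.250
  bounce: vy ← 0.61·30.250 = 18.453
Arc 2: start y=0.000, vy=18.453 → t=3.762, apex=17.355, x_land=133.602, impact vy=-18.453
  bounce: vy ← 0.61·18.453 = 11.256
Arc 3: start y=0.000, vy=11.256 → t=2.295, apex=6.458, x_land=166.349, impact vy=-11.256
  bounce: vy ← 0.61·11.256 = 6.866
Arc 4: start y=0.000, vy=6.866 → t=1.400, apex=2.403, x_land=186.325, impact vy=-6.866
  bounce: vy ← 0.61·6.866 = 4.188
Arc 5: start y=0.000, vy=4.188 → t=0.854, apex=0.894, x_land=198.510, impact vy=-4.188
  bounce: vy ← 0.61·4.188 = 2.555
Arc 6: start y=0.000, vy=2.555 → t=0.521, apex=0.333, x_land=205.943, impact vy=-2.555
  bounce: vy ← 0.61·2.555 = 1.559
Arc 7: start y=0.000, vy=1.559 → t=0.318, apex=0.124, x_land=210.477, impact vy=-1.559
  bounce: vy ← 0.61·1.559 = 0.951

1 5.600 46.640 79.918
2 3.762 17.355 133.602
3 2.295 6.458 166.349
4 1.400 2.403 186.325
5 0.854 0.894 198.510
6 0.521 0.333 205.943
7 0.318 0.124 210.477
final: 210.477 0.951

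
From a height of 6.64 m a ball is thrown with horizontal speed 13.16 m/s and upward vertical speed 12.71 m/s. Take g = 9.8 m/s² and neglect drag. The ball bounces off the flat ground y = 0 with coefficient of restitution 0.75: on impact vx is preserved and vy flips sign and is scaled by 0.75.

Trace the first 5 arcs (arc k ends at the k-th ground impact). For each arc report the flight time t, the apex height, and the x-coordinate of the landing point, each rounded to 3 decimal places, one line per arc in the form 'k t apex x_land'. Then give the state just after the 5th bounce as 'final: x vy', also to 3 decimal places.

Arc 1: start y=6.640, vy=12.710 → t=3.040, apex=14.882, x_land=40.002, impact vy=-17.079
  bounce: vy ← 0.75·17.079 = 12.809
Arc 2: start y=0.000, vy=12.809 → t=2.614, apex=8.371, x_land=74.404, impact vy=-12.809
  bounce: vy ← 0.75·12.809 = 9.607
Arc 3: start y=0.000, vy=9.607 → t=1.961, apex=4.709, x_land=100.205, impact vy=-9.607
  bounce: vy ← 0.75·9.607 = 7.205
Arc 4: start y=0.000, vy=7.205 → t=1.470, apex=2.649, x_land=119.556, impact vy=-7.205
  bounce: vy ← 0.75·7.205 = 5.404
Arc 5: start y=0.000, vy=5.404 → t=1.103, apex=1.490, x_land=134.069, impact vy=-5.404
  bounce: vy ← 0.75·5.404 = 4.053

1 3.040 14.882 40.002
2 2.614 8.371 74.404
3 1.961 4.709 100.205
4 1.470 2.649 119.556
5 1.103 1.490 134.069
final: 134.069 4.053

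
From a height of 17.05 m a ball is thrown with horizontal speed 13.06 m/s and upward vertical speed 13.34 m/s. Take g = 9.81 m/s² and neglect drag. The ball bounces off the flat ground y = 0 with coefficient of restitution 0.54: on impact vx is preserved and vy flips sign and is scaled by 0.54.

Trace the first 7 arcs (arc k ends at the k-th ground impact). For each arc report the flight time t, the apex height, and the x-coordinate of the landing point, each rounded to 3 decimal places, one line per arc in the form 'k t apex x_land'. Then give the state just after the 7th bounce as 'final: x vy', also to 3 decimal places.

Arc 1: start y=17.050, vy=13.340 → t=3.667, apex=26.120, x_land=47.897, impact vy=-22.638
  bounce: vy ← 0.54·22.638 = 12.224
Arc 2: start y=0.000, vy=12.224 → t=2.492, apex=7.617, x_land=80.446, impact vy=-12.224
  bounce: vy ← 0.54·12.224 = 6.601
Arc 3: start y=0.000, vy=6.601 → t=1.346, apex=2.221, x_land=98.022, impact vy=-6.601
  bounce: vy ← 0.54·6.601 = 3.565
Arc 4: start y=0.000, vy=3.565 → t=0.727, apex=0.648, x_land=107.514, impact vy=-3.565
  bounce: vy ← 0.54·3.565 = 1.925
Arc 5: start y=0.000, vy=1.925 → t=0.392, apex=0.189, x_land=112.639, impact vy=-1.925
  bounce: vy ← 0.54·1.925 = 1.039
Arc 6: start y=0.000, vy=1.039 → t=0.212, apex=0.055, x_land=115.407, impact vy=-1.039
  bounce: vy ← 0.54·1.039 = 0.561
Arc 7: start y=0.000, vy=0.561 → t=0.114, apex=0.016, x_land=116.901, impact vy=-0.561
  bounce: vy ← 0.54·0.561 = 0.303

1 3.667 26.120 47.897
2 2.492 7.617 80.446
3 1.346 2.221 98.022
4 0.727 0.648 107.514
5 0.392 0.189 112.639
6 0.212 0.055 115.407
7 0.114 0.016 116.901
final: 116.901 0.303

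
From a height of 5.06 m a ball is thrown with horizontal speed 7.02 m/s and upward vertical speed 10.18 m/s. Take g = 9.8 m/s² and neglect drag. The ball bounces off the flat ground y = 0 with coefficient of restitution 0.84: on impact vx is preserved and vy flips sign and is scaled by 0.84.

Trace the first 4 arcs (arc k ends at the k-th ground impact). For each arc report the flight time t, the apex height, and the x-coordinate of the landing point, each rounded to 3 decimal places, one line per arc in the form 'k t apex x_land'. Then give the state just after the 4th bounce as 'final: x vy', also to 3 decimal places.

Arc 1: start y=5.060, vy=10.180 → t=2.492, apex=10.347, x_land=17.493, impact vy=-14.241
  bounce: vy ← 0.84·14.241 = 11.963
Arc 2: start y=0.000, vy=11.963 → t=2.441, apex=7.301, x_land=34.632, impact vy=-11.963
  bounce: vy ← 0.84·11.963 = 10.049
Arc 3: start y=0.000, vy=10.049 → t=2.051, apex=5.152, x_land=49.028, impact vy=-10.049
  bounce: vy ← 0.84·10.049 = 8.441
Arc 4: start y=0.000, vy=8.441 → t=1.723, apex=3.635, x_land=61.120, impact vy=-8.441
  bounce: vy ← 0.84·8.441 = 7.090

1 2.492 10.347 17.493
2 2.441 7.301 34.632
3 2.051 5.152 49.028
4 1.723 3.635 61.120
final: 61.120 7.090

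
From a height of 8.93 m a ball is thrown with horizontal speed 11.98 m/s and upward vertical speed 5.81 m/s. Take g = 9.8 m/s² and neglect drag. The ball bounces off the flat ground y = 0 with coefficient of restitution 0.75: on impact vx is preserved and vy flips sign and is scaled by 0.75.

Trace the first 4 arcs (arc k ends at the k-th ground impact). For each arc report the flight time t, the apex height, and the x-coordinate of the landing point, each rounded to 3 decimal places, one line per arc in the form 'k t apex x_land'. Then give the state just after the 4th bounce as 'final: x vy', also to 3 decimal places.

1 2.067 10.652 24.766
2 2.212 5.992 51.261
3 1.659 3.370 71.133
4 1.244 1.896 86.037
final: 86.037 4.572

Arc 1: start y=8.930, vy=5.810 → t=2.067, apex=10.652, x_land=24.766, impact vy=-14.449
  bounce: vy ← 0.75·14.449 = 10.837
Arc 2: start y=0.000, vy=10.837 → t=2.212, apex=5.992, x_land=51.261, impact vy=-10.837
  bounce: vy ← 0.75·10.837 = 8.128
Arc 3: start y=0.000, vy=8.128 → t=1.659, apex=3.370, x_land=71.133, impact vy=-8.128
  bounce: vy ← 0.75·8.128 = 6.096
Arc 4: start y=0.000, vy=6.096 → t=1.244, apex=1.896, x_land=86.037, impact vy=-6.096
  bounce: vy ← 0.75·6.096 = 4.572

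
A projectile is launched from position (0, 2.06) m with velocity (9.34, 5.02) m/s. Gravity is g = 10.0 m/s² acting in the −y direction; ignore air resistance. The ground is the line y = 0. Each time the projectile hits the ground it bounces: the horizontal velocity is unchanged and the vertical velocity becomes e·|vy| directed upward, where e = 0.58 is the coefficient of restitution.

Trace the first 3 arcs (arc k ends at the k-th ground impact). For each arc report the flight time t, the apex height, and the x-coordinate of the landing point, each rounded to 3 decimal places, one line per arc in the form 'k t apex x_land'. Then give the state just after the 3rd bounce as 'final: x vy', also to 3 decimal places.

Arc 1: start y=2.060, vy=5.020 → t=1.317, apex=3.320, x_land=12.300, impact vy=-8.149
  bounce: vy ← 0.58·8.149 = 4.726
Arc 2: start y=0.000, vy=4.726 → t=0.945, apex=1.117, x_land=21.128, impact vy=-4.726
  bounce: vy ← 0.58·4.726 = 2.741
Arc 3: start y=0.000, vy=2.741 → t=0.548, apex=0.376, x_land=26.249, impact vy=-2.741
  bounce: vy ← 0.58·2.741 = 1.590

1 1.317 3.320 12.300
2 0.945 1.117 21.128
3 0.548 0.376 26.249
final: 26.249 1.590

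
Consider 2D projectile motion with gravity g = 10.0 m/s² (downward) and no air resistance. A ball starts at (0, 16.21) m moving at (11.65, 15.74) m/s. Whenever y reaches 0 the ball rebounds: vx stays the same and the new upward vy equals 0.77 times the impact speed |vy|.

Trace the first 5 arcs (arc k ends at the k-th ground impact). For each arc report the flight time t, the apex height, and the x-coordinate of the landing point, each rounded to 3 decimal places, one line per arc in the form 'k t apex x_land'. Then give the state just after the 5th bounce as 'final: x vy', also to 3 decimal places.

Arc 1: start y=16.210, vy=15.740 → t=3.966, apex=28.597, x_land=46.199, impact vy=-23.915
  bounce: vy ← 0.77·23.915 = 18.415
Arc 2: start y=0.000, vy=18.415 → t=3.683, apex=16.955, x_land=89.105, impact vy=-18.415
  bounce: vy ← 0.77·18.415 = 14.179
Arc 3: start y=0.000, vy=14.179 → t=2.836, apex=10.053, x_land=122.143, impact vy=-14.179
  bounce: vy ← 0.77·14.179 = 10.918
Arc 4: start y=0.000, vy=10.918 → t=2.184, apex=5.960, x_land=147.583, impact vy=-10.918
  bounce: vy ← 0.77·10.918 = 8.407
Arc 5: start y=0.000, vy=8.407 → t=1.681, apex=3.534, x_land=167.171, impact vy=-8.407
  bounce: vy ← 0.77·8.407 = 6.473

1 3.966 28.597 46.199
2 3.683 16.955 89.105
3 2.836 10.053 122.143
4 2.184 5.960 147.583
5 1.681 3.534 167.171
final: 167.171 6.473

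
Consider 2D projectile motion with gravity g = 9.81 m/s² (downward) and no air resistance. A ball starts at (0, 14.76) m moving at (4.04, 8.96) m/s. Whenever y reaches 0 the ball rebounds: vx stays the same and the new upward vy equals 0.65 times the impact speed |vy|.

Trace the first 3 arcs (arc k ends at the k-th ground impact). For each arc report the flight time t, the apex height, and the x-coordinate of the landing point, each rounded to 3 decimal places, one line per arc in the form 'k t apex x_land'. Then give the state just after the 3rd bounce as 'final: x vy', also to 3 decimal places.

1 2.874 18.852 11.610
2 2.549 7.965 21.907
3 1.657 3.365 28.599
final: 28.599 5.282

Arc 1: start y=14.760, vy=8.960 → t=2.874, apex=18.852, x_land=11.610, impact vy=-19.232
  bounce: vy ← 0.65·19.232 = 12.501
Arc 2: start y=0.000, vy=12.501 → t=2.549, apex=7.965, x_land=21.907, impact vy=-12.501
  bounce: vy ← 0.65·12.501 = 8.126
Arc 3: start y=0.000, vy=8.126 → t=1.657, apex=3.365, x_land=28.599, impact vy=-8.126
  bounce: vy ← 0.65·8.126 = 5.282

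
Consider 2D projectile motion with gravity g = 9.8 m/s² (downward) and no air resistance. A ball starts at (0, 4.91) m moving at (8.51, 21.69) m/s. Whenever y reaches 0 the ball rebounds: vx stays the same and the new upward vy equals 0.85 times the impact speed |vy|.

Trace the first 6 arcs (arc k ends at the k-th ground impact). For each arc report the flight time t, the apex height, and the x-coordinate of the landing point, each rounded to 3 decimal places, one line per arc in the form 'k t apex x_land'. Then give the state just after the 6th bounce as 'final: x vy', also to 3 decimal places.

Arc 1: start y=4.910, vy=21.690 → t=4.642, apex=28.913, x_land=39.507, impact vy=-23.805
  bounce: vy ← 0.85·23.805 = 20.235
Arc 2: start y=0.000, vy=20.235 → t=4.129, apex=20.890, x_land=74.649, impact vy=-20.235
  bounce: vy ← 0.85·20.235 = 17.199
Arc 3: start y=0.000, vy=17.199 → t=3.510, apex=15.093, x_land=104.519, impact vy=-17.199
  bounce: vy ← 0.85·17.199 = 14.619
Arc 4: start y=0.000, vy=14.619 → t=2.984, apex=10.904, x_land=129.909, impact vy=-14.619
  bounce: vy ← 0.85·14.619 = 12.427
Arc 5: start y=0.000, vy=12.427 → t=2.536, apex=7.878, x_land=151.491, impact vy=-12.427
  bounce: vy ← 0.85·12.427 = 10.563
Arc 6: start y=0.000, vy=10.563 → t=2.156, apex=5.692, x_land=169.835, impact vy=-10.563
  bounce: vy ← 0.85·10.563 = 8.978

1 4.642 28.913 39.507
2 4.129 20.890 74.649
3 3.510 15.093 104.519
4 2.984 10.904 129.909
5 2.536 7.878 151.491
6 2.156 5.692 169.835
final: 169.835 8.978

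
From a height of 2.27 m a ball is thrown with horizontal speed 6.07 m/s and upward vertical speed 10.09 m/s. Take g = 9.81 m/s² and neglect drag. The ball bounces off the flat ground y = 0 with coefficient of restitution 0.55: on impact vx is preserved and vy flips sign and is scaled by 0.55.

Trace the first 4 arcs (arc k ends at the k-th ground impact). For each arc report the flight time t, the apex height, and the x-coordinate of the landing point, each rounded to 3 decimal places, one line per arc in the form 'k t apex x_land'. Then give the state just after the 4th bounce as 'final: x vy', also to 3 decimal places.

Arc 1: start y=2.270, vy=10.090 → t=2.262, apex=7.459, x_land=13.729, impact vy=-12.097
  bounce: vy ← 0.55·12.097 = 6.654
Arc 2: start y=0.000, vy=6.654 → t=1.356, apex=2.256, x_land=21.962, impact vy=-6.654
  bounce: vy ← 0.55·6.654 = 3.659
Arc 3: start y=0.000, vy=3.659 → t=0.746, apex=0.683, x_land=26.491, impact vy=-3.659
  bounce: vy ← 0.55·3.659 = 2.013
Arc 4: start y=0.000, vy=2.013 → t=0.410, apex=0.206, x_land=28.982, impact vy=-2.013
  bounce: vy ← 0.55·2.013 = 1.107

1 2.262 7.459 13.729
2 1.356 2.256 21.962
3 0.746 0.683 26.491
4 0.410 0.206 28.982
final: 28.982 1.107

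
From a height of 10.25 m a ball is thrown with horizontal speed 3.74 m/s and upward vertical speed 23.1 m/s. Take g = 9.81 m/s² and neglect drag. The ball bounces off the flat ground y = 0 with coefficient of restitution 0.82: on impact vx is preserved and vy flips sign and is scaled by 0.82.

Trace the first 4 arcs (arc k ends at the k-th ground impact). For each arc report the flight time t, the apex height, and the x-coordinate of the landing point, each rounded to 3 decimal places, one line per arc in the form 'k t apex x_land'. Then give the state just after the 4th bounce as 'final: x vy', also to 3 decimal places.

Arc 1: start y=10.250, vy=23.100 → t=5.118, apex=37.447, x_land=19.141, impact vy=-27.106
  bounce: vy ← 0.82·27.106 = 22.227
Arc 2: start y=0.000, vy=22.227 → t=4.531, apex=25.180, x_land=36.088, impact vy=-22.227
  bounce: vy ← 0.82·22.227 = 18.226
Arc 3: start y=0.000, vy=18.226 → t=3.716, apex=16.931, x_land=49.985, impact vy=-18.226
  bounce: vy ← 0.82·18.226 = 14.945
Arc 4: start y=0.000, vy=14.945 → t=3.047, apex=11.384, x_land=61.381, impact vy=-14.945
  bounce: vy ← 0.82·14.945 = 12.255

1 5.118 37.447 19.141
2 4.531 25.180 36.088
3 3.716 16.931 49.985
4 3.047 11.384 61.381
final: 61.381 12.255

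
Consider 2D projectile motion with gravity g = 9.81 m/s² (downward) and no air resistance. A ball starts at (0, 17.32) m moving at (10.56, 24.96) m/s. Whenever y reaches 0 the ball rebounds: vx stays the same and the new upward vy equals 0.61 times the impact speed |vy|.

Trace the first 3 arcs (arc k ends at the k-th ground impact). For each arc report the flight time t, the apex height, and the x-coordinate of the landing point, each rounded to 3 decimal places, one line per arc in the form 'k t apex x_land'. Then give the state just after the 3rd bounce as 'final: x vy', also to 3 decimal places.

1 5.707 49.073 60.270
2 3.859 18.260 101.020
3 2.354 6.795 125.877
final: 125.877 7.043

Arc 1: start y=17.320, vy=24.960 → t=5.707, apex=49.073, x_land=60.270, impact vy=-31.029
  bounce: vy ← 0.61·31.029 = 18.928
Arc 2: start y=0.000, vy=18.928 → t=3.859, apex=18.260, x_land=101.020, impact vy=-18.928
  bounce: vy ← 0.61·18.928 = 11.546
Arc 3: start y=0.000, vy=11.546 → t=2.354, apex=6.795, x_land=125.877, impact vy=-11.546
  bounce: vy ← 0.61·11.546 = 7.043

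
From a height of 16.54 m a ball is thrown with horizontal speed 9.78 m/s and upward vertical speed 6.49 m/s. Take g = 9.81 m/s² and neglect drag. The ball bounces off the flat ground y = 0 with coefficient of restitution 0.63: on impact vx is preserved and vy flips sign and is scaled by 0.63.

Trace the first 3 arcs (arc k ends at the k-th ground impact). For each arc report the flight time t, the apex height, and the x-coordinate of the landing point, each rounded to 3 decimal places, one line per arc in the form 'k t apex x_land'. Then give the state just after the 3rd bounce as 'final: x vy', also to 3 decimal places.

1 2.613 18.687 25.559
2 2.459 7.417 49.612
3 1.549 2.944 64.765
final: 64.765 4.788

Arc 1: start y=16.540, vy=6.490 → t=2.613, apex=18.687, x_land=25.559, impact vy=-19.148
  bounce: vy ← 0.63·19.148 = 12.063
Arc 2: start y=0.000, vy=12.063 → t=2.459, apex=7.417, x_land=49.612, impact vy=-12.063
  bounce: vy ← 0.63·12.063 = 7.600
Arc 3: start y=0.000, vy=7.600 → t=1.549, apex=2.944, x_land=64.765, impact vy=-7.600
  bounce: vy ← 0.63·7.600 = 4.788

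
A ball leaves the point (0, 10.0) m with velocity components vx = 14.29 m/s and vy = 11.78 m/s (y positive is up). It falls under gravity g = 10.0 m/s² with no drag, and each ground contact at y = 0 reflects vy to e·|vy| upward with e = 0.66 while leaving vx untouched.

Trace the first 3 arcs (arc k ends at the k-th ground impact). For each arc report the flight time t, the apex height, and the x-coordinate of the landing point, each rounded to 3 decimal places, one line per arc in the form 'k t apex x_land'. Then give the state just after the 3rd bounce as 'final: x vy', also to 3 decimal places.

Arc 1: start y=10.000, vy=11.780 → t=3.019, apex=16.938, x_land=43.135, impact vy=-18.406
  bounce: vy ← 0.66·18.406 = 12.148
Arc 2: start y=0.000, vy=12.148 → t=2.430, apex=7.378, x_land=77.854, impact vy=-12.148
  bounce: vy ← 0.66·12.148 = 8.018
Arc 3: start y=0.000, vy=8.018 → t=1.604, apex=3.214, x_land=100.768, impact vy=-8.018
  bounce: vy ← 0.66·8.018 = 5.292

1 3.019 16.938 43.135
2 2.430 7.378 77.854
3 1.604 3.214 100.768
final: 100.768 5.292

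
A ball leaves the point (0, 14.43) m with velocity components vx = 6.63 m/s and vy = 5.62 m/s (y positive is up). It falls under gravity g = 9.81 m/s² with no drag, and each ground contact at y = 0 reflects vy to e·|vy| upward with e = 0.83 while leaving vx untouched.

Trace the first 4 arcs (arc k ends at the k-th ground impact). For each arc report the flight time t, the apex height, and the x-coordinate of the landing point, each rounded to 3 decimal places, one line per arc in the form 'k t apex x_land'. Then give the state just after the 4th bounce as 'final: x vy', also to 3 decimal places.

Arc 1: start y=14.430, vy=5.620 → t=2.381, apex=16.040, x_land=15.788, impact vy=-17.740
  bounce: vy ← 0.83·17.740 = 14.724
Arc 2: start y=0.000, vy=14.724 → t=3.002, apex=11.050, x_land=35.690, impact vy=-14.724
  bounce: vy ← 0.83·14.724 = 12.221
Arc 3: start y=0.000, vy=12.221 → t=2.492, apex=7.612, x_land=52.209, impact vy=-12.221
  bounce: vy ← 0.83·12.221 = 10.143
Arc 4: start y=0.000, vy=10.143 → t=2.068, apex=5.244, x_land=65.919, impact vy=-10.143
  bounce: vy ← 0.83·10.143 = 8.419

1 2.381 16.040 15.788
2 3.002 11.050 35.690
3 2.492 7.612 52.209
4 2.068 5.244 65.919
final: 65.919 8.419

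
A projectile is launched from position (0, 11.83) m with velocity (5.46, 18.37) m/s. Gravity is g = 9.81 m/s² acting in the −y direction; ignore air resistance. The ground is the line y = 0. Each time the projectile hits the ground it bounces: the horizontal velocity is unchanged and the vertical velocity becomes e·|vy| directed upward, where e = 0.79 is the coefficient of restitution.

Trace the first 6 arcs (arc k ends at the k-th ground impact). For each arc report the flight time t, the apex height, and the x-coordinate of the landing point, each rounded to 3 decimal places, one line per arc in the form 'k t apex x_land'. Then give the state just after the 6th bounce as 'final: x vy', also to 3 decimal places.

1 4.305 29.030 23.507
2 3.844 18.117 44.494
3 3.037 11.307 61.074
4 2.399 7.057 74.172
5 1.895 4.404 84.519
6 1.497 2.749 92.694
final: 92.694 5.801

Arc 1: start y=11.830, vy=18.370 → t=4.305, apex=29.030, x_land=23.507, impact vy=-23.865
  bounce: vy ← 0.79·23.865 = 18.854
Arc 2: start y=0.000, vy=18.854 → t=3.844, apex=18.117, x_land=44.494, impact vy=-18.854
  bounce: vy ← 0.79·18.854 = 14.894
Arc 3: start y=0.000, vy=14.894 → t=3.037, apex=11.307, x_land=61.074, impact vy=-14.894
  bounce: vy ← 0.79·14.894 = 11.767
Arc 4: start y=0.000, vy=11.767 → t=2.399, apex=7.057, x_land=74.172, impact vy=-11.767
  bounce: vy ← 0.79·11.767 = 9.296
Arc 5: start y=0.000, vy=9.296 → t=1.895, apex=4.404, x_land=84.519, impact vy=-9.296
  bounce: vy ← 0.79·9.296 = 7.344
Arc 6: start y=0.000, vy=7.344 → t=1.497, apex=2.749, x_land=92.694, impact vy=-7.344
  bounce: vy ← 0.79·7.344 = 5.801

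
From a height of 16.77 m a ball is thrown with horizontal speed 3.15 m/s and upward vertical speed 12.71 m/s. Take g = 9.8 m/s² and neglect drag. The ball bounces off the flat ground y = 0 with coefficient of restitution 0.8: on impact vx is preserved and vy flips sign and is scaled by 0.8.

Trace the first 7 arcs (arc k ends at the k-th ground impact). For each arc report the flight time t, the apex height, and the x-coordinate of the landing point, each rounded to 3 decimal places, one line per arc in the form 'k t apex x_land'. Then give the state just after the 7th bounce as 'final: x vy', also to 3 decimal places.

Arc 1: start y=16.770, vy=12.710 → t=3.556, apex=25.012, x_land=11.202, impact vy=-22.141
  bounce: vy ← 0.8·22.141 = 17.713
Arc 2: start y=0.000, vy=17.713 → t=3.615, apex=16.008, x_land=22.589, impact vy=-17.713
  bounce: vy ← 0.8·17.713 = 14.170
Arc 3: start y=0.000, vy=14.170 → t=2.892, apex=10.245, x_land=31.699, impact vy=-14.170
  bounce: vy ← 0.8·14.170 = 11.336
Arc 4: start y=0.000, vy=11.336 → t=2.314, apex=6.557, x_land=38.986, impact vy=-11.336
  bounce: vy ← 0.8·11.336 = 9.069
Arc 5: start y=0.000, vy=9.069 → t=1.851, apex=4.196, x_land=44.816, impact vy=-9.069
  bounce: vy ← 0.8·9.069 = 7.255
Arc 6: start y=0.000, vy=7.255 → t=1.481, apex=2.686, x_land=49.481, impact vy=-7.255
  bounce: vy ← 0.8·7.255 = 5.804
Arc 7: start y=0.000, vy=5.804 → t=1.185, apex=1.719, x_land=53.212, impact vy=-5.804
  bounce: vy ← 0.8·5.804 = 4.643

1 3.556 25.012 11.202
2 3.615 16.008 22.589
3 2.892 10.245 31.699
4 2.314 6.557 38.986
5 1.851 4.196 44.816
6 1.481 2.686 49.481
7 1.185 1.719 53.212
final: 53.212 4.643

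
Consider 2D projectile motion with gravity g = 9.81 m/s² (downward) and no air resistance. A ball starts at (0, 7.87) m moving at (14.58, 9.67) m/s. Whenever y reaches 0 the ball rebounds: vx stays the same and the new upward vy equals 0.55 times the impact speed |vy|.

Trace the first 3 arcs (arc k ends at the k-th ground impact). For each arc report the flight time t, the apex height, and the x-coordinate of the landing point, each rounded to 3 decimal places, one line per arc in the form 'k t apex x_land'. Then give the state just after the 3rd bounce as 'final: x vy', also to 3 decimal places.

Arc 1: start y=7.870, vy=9.670 → t=2.591, apex=12.636, x_land=37.773, impact vy=-15.745
  bounce: vy ← 0.55·15.745 = 8.660
Arc 2: start y=0.000, vy=8.660 → t=1.766, apex=3.822, x_land=63.515, impact vy=-8.660
  bounce: vy ← 0.55·8.660 = 4.763
Arc 3: start y=0.000, vy=4.763 → t=0.971, apex=1.156, x_land=77.673, impact vy=-4.763
  bounce: vy ← 0.55·4.763 = 2.620

1 2.591 12.636 37.773
2 1.766 3.822 63.515
3 0.971 1.156 77.673
final: 77.673 2.620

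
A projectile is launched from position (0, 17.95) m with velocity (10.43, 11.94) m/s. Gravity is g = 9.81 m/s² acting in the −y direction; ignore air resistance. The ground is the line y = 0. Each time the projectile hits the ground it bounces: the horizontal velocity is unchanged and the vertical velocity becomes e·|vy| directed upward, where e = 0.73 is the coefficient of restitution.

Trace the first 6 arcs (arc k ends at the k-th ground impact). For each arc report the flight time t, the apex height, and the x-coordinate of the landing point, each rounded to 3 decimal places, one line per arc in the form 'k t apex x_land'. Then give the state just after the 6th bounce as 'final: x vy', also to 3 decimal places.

Arc 1: start y=17.950, vy=11.940 → t=3.484, apex=25.216, x_land=36.343, impact vy=-22.243
  bounce: vy ← 0.73·22.243 = 16.237
Arc 2: start y=0.000, vy=16.237 → t=3.310, apex=13.438, x_land=70.870, impact vy=-16.237
  bounce: vy ← 0.73·16.237 = 11.853
Arc 3: start y=0.000, vy=11.853 → t=2.417, apex=7.161, x_land=96.075, impact vy=-11.853
  bounce: vy ← 0.73·11.853 = 8.653
Arc 4: start y=0.000, vy=8.653 → t=1.764, apex=3.816, x_land=114.474, impact vy=-8.653
  bounce: vy ← 0.73·8.653 = 6.317
Arc 5: start y=0.000, vy=6.317 → t=1.288, apex=2.034, x_land=127.906, impact vy=-6.317
  bounce: vy ← 0.73·6.317 = 4.611
Arc 6: start y=0.000, vy=4.611 → t=0.940, apex=1.084, x_land=137.711, impact vy=-4.611
  bounce: vy ← 0.73·4.611 = 3.366

1 3.484 25.216 36.343
2 3.310 13.438 70.870
3 2.417 7.161 96.075
4 1.764 3.816 114.474
5 1.288 2.034 127.906
6 0.940 1.084 137.711
final: 137.711 3.366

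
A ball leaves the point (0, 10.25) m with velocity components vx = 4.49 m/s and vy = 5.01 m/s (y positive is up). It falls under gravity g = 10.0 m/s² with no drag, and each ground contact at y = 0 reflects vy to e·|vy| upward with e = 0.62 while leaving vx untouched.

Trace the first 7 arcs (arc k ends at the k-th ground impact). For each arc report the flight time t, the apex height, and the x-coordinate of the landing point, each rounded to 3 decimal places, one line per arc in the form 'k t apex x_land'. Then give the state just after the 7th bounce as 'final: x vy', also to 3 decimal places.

1 2.018 11.505 9.060
2 1.881 4.423 17.506
3 1.166 1.700 22.742
4 0.723 0.653 25.989
5 0.448 0.251 28.001
6 0.278 0.097 29.249
7 0.172 0.037 30.023
final: 30.023 0.534

Arc 1: start y=10.250, vy=5.010 → t=2.018, apex=11.505, x_land=9.060, impact vy=-15.169
  bounce: vy ← 0.62·15.169 = 9.405
Arc 2: start y=0.000, vy=9.405 → t=1.881, apex=4.423, x_land=17.506, impact vy=-9.405
  bounce: vy ← 0.62·9.405 = 5.831
Arc 3: start y=0.000, vy=5.831 → t=1.166, apex=1.700, x_land=22.742, impact vy=-5.831
  bounce: vy ← 0.62·5.831 = 3.615
Arc 4: start y=0.000, vy=3.615 → t=0.723, apex=0.653, x_land=25.989, impact vy=-3.615
  bounce: vy ← 0.62·3.615 = 2.241
Arc 5: start y=0.000, vy=2.241 → t=0.448, apex=0.251, x_land=28.001, impact vy=-2.241
  bounce: vy ← 0.62·2.241 = 1.390
Arc 6: start y=0.000, vy=1.390 → t=0.278, apex=0.097, x_land=29.249, impact vy=-1.390
  bounce: vy ← 0.62·1.390 = 0.862
Arc 7: start y=0.000, vy=0.862 → t=0.172, apex=0.037, x_land=30.023, impact vy=-0.862
  bounce: vy ← 0.62·0.862 = 0.534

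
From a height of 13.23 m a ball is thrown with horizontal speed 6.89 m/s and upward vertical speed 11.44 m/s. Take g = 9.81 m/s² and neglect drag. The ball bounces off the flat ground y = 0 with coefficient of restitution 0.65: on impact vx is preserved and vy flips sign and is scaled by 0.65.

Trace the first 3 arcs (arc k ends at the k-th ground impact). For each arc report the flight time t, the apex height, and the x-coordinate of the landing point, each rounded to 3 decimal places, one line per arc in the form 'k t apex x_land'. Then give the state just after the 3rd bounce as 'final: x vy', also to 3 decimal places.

Arc 1: start y=13.230, vy=11.440 → t=3.180, apex=19.900, x_land=21.913, impact vy=-19.760
  bounce: vy ← 0.65·19.760 = 12.844
Arc 2: start y=0.000, vy=12.844 → t=2.619, apex=8.408, x_land=39.955, impact vy=-12.844
  bounce: vy ← 0.65·12.844 = 8.348
Arc 3: start y=0.000, vy=8.348 → t=1.702, apex=3.552, x_land=51.682, impact vy=-8.348
  bounce: vy ← 0.65·8.348 = 5.427

1 3.180 19.900 21.913
2 2.619 8.408 39.955
3 1.702 3.552 51.682
final: 51.682 5.427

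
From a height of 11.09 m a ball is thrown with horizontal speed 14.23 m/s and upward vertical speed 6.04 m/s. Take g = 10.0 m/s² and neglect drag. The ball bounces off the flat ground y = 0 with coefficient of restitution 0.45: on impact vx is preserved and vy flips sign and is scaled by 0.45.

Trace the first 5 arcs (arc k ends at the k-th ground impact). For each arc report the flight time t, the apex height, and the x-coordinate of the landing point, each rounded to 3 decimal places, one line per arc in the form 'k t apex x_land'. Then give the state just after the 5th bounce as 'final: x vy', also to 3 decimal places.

Arc 1: start y=11.090, vy=6.040 → t=2.211, apex=12.914, x_land=31.464, impact vy=-16.071
  bounce: vy ← 0.45·16.071 = 7.232
Arc 2: start y=0.000, vy=7.232 → t=1.446, apex=2.615, x_land=52.046, impact vy=-7.232
  bounce: vy ← 0.45·7.232 = 3.254
Arc 3: start y=0.000, vy=3.254 → t=0.651, apex=0.530, x_land=61.309, impact vy=-3.254
  bounce: vy ← 0.45·3.254 = 1.464
Arc 4: start y=0.000, vy=1.464 → t=0.293, apex=0.107, x_land=65.476, impact vy=-1.464
  bounce: vy ← 0.45·1.464 = 0.659
Arc 5: start y=0.000, vy=0.659 → t=0.132, apex=0.022, x_land=67.352, impact vy=-0.659
  bounce: vy ← 0.45·0.659 = 0.297

1 2.211 12.914 31.464
2 1.446 2.615 52.046
3 0.651 0.530 61.309
4 0.293 0.107 65.476
5 0.132 0.022 67.352
final: 67.352 0.297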